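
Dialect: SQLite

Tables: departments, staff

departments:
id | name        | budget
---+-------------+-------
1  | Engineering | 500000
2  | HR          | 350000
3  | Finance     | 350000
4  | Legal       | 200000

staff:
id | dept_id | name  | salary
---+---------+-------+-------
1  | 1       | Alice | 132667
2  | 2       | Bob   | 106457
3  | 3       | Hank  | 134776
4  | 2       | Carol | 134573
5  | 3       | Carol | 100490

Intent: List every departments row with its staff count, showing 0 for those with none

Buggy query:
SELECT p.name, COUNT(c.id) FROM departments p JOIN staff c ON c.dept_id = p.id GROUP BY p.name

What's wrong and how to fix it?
Bug: An inner join excludes parents with zero children

Fix: Use LEFT JOIN so parents without children still appear (COUNT(c.id) gives 0)

Corrected query:
SELECT p.name, COUNT(c.id) FROM departments p LEFT JOIN staff c ON c.dept_id = p.id GROUP BY p.name

Result:
name        | COUNT(c.id)
------------+------------
Engineering | 1          
Finance     | 2          
HR          | 2          
Legal       | 0          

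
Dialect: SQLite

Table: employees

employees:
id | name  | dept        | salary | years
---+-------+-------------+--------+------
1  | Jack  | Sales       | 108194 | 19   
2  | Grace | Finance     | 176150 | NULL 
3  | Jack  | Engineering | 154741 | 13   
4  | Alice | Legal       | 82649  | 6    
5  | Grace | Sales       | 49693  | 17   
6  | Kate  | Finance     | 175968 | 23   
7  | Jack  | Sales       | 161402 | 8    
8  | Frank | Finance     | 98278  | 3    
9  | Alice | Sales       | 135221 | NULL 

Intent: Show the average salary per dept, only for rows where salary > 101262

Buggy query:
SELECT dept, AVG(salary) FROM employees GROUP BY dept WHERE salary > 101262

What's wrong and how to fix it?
Bug: Row-level WHERE must come before GROUP BY in the clause order

Fix: Move the WHERE clause before GROUP BY

Corrected query:
SELECT dept, AVG(salary) FROM employees WHERE salary > 101262 GROUP BY dept

Result:
dept        | AVG(salary)
------------+------------
Engineering | 154741     
Finance     | 176059     
Sales       | 134939     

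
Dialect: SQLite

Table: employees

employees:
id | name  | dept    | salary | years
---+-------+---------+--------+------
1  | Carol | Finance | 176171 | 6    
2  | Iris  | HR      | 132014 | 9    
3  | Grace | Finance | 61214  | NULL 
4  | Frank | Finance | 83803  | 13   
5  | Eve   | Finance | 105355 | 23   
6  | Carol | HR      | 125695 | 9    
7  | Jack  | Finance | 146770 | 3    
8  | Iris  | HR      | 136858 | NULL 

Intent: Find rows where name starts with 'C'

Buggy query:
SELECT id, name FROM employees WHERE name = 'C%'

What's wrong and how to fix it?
Bug: Wildcards only work with LIKE; '=' treats '%' as a literal character

Fix: Use LIKE for wildcard pattern matching

Corrected query:
SELECT id, name FROM employees WHERE name LIKE 'C%'

Result:
id | name 
---+------
1  | Carol
6  | Carol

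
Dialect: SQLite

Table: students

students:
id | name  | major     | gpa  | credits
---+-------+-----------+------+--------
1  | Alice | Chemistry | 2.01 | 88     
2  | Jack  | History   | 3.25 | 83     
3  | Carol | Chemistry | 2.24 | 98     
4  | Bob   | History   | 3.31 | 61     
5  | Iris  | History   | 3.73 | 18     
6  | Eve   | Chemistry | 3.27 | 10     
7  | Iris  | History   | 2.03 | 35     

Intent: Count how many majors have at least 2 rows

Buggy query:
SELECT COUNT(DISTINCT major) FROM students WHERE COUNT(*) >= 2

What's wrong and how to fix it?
Bug: COUNT(*) cannot appear in WHERE; the per-group count doesn't exist yet

Fix: Use a subquery that GROUPs and filters with HAVING, then count its rows

Corrected query:
SELECT COUNT(*) FROM (SELECT major FROM students GROUP BY major HAVING COUNT(*) >= 2)

Result:
COUNT(*)
--------
2       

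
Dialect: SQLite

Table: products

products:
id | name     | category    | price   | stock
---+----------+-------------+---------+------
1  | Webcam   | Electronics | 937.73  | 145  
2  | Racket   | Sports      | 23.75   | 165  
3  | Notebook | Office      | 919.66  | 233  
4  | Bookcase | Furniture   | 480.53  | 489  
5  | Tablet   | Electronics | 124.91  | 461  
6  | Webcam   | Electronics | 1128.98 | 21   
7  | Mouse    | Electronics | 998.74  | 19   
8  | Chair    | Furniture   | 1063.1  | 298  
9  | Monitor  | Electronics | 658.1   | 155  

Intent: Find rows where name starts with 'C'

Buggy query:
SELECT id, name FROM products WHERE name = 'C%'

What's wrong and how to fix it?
Bug: Wildcards only work with LIKE; '=' treats '%' as a literal character

Fix: Replace '=' with LIKE so 'C%' is treated as a pattern

Corrected query:
SELECT id, name FROM products WHERE name LIKE 'C%'

Result:
id | name 
---+------
8  | Chair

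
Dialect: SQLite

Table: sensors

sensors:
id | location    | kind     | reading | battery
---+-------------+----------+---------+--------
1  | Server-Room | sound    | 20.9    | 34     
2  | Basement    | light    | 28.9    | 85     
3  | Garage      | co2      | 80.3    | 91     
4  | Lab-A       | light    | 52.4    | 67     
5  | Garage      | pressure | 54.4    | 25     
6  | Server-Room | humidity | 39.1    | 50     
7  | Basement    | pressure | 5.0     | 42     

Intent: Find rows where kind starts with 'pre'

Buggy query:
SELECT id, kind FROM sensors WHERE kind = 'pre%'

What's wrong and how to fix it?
Bug: '=' compares the literal string including the % character; pattern matching needs LIKE

Fix: Replace '=' with LIKE so 'pre%' is treated as a pattern

Corrected query:
SELECT id, kind FROM sensors WHERE kind LIKE 'pre%'

Result:
id | kind    
---+---------
5  | pressure
7  | pressure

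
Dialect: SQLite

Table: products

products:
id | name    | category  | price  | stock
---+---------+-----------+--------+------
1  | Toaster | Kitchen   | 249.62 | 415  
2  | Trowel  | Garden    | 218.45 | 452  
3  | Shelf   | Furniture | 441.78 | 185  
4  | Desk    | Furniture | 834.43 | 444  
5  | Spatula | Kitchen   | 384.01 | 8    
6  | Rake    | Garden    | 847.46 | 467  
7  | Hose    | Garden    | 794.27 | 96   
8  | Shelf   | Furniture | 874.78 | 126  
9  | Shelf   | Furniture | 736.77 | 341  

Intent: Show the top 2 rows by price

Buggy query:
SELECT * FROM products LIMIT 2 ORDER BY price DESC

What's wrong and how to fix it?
Bug: ORDER BY cannot follow LIMIT; LIMIT is the final clause

Fix: Sort with ORDER BY, then apply LIMIT

Corrected query:
SELECT * FROM products ORDER BY price DESC LIMIT 2

Result:
id | name  | category  | price  | stock
---+-------+-----------+--------+------
8  | Shelf | Furniture | 874.78 | 126  
6  | Rake  | Garden    | 847.46 | 467  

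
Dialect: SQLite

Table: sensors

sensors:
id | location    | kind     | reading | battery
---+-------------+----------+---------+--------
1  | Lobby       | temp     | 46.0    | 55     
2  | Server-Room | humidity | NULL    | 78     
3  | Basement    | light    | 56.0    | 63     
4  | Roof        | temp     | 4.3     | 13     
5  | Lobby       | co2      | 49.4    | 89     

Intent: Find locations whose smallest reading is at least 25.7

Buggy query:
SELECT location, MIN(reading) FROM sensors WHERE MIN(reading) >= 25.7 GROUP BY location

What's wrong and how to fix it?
Bug: MIN() in WHERE is a misuse of aggregate

Fix: Use HAVING for the per-group MIN condition

Corrected query:
SELECT location, MIN(reading) FROM sensors GROUP BY location HAVING MIN(reading) >= 25.7

Result:
location | MIN(reading)
---------+-------------
Basement | 56          
Lobby    | 46          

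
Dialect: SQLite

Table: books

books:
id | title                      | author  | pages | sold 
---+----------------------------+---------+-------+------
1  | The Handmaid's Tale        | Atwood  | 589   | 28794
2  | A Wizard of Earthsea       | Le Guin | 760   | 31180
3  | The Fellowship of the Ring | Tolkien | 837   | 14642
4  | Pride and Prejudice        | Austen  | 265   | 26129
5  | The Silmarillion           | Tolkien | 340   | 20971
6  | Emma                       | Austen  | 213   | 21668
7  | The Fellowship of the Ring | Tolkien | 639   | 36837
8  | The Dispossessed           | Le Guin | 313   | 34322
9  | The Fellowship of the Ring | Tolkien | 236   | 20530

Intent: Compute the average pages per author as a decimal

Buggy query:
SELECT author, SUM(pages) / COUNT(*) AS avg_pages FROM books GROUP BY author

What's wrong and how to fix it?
Bug: Both operands are integers, so '/' performs integer division and truncates

Fix: Multiply by 1.0 (or CAST to REAL) to force floating-point division

Corrected query:
SELECT author, SUM(pages) * 1.0 / COUNT(*) AS avg_pages FROM books GROUP BY author

Result:
author  | avg_pages
--------+----------
Atwood  | 589      
Austen  | 239      
Le Guin | 536.5    
Tolkien | 513      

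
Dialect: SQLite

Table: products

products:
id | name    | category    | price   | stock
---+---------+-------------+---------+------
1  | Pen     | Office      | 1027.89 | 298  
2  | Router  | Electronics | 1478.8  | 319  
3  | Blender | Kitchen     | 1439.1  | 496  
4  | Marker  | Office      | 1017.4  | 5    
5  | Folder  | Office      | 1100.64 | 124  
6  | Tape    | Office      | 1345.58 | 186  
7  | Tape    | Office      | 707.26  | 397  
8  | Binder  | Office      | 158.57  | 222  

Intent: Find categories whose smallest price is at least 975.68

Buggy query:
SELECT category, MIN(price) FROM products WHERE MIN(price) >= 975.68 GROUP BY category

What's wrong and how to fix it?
Bug: MIN() in WHERE is a misuse of aggregate

Fix: Replace WHERE with HAVING after the GROUP BY

Corrected query:
SELECT category, MIN(price) FROM products GROUP BY category HAVING MIN(price) >= 975.68

Result:
category    | MIN(price)
------------+-----------
Electronics | 1478.8    
Kitchen     | 1439.1    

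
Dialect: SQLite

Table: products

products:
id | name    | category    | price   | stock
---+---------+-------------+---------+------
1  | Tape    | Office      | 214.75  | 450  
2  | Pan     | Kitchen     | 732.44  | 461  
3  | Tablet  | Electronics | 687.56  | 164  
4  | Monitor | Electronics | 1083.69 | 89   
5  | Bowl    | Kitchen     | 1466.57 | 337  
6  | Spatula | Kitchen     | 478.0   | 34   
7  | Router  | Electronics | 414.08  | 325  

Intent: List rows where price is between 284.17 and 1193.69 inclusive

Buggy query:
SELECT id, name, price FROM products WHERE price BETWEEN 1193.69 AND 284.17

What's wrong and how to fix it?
Bug: BETWEEN expects the lower bound first; with 1193.69 AND 284.17 the range is empty

Fix: Write BETWEEN 284.17 AND 1193.69

Corrected query:
SELECT id, name, price FROM products WHERE price BETWEEN 284.17 AND 1193.69

Result:
id | name    | price  
---+---------+--------
2  | Pan     | 732.44 
3  | Tablet  | 687.56 
4  | Monitor | 1083.69
6  | Spatula | 478    
7  | Router  | 414.08 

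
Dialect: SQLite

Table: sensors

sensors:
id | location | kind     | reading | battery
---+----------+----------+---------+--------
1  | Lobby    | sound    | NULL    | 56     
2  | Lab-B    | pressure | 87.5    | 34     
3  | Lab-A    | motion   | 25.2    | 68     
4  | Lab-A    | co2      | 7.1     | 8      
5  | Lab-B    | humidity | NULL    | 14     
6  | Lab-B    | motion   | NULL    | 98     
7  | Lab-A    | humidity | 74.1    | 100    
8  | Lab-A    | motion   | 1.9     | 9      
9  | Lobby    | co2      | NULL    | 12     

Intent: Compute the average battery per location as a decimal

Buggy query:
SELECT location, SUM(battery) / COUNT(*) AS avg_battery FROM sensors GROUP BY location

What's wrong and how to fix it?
Bug: SUM(battery) and COUNT(*) are both integers; the division truncates the fractional part

Fix: Multiply by 1.0 (or CAST to REAL) to force floating-point division

Corrected query:
SELECT location, SUM(battery) * 1.0 / COUNT(*) AS avg_battery FROM sensors GROUP BY location

Result:
location | avg_battery
---------+------------
Lab-A    | 46.25      
Lab-B    | 48.666667  
Lobby    | 34         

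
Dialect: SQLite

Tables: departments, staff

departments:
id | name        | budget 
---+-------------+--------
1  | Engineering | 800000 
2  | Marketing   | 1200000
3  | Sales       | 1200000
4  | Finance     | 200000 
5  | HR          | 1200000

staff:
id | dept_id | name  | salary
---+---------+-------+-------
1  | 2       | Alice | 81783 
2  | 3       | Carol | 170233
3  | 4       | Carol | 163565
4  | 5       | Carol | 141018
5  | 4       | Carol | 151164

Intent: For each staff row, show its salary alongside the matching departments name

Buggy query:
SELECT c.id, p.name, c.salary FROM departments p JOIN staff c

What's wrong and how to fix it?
Bug: JOIN with no ON clause produces a cartesian product; every staff row pairs with every departments row

Fix: Specify the join condition linking the foreign key to the parent id

Corrected query:
SELECT c.id, p.name, c.salary FROM departments p JOIN staff c ON c.dept_id = p.id

Result:
id | name      | salary
---+-----------+-------
1  | Marketing | 81783 
2  | Sales     | 170233
3  | Finance   | 163565
4  | HR        | 141018
5  | Finance   | 151164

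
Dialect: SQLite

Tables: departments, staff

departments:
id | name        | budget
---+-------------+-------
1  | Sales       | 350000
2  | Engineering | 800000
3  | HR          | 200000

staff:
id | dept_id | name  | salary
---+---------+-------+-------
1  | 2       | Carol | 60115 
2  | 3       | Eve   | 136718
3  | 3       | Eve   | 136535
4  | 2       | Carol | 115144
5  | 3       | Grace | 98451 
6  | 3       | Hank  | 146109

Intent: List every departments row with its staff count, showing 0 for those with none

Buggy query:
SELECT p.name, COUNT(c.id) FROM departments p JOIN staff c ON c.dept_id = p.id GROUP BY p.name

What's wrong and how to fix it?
Bug: INNER JOIN drops departments rows that have no matching staff rows

Fix: Use LEFT JOIN so parents without children still appear (COUNT(c.id) gives 0)

Corrected query:
SELECT p.name, COUNT(c.id) FROM departments p LEFT JOIN staff c ON c.dept_id = p.id GROUP BY p.name

Result:
name        | COUNT(c.id)
------------+------------
Engineering | 2          
HR          | 4          
Sales       | 0          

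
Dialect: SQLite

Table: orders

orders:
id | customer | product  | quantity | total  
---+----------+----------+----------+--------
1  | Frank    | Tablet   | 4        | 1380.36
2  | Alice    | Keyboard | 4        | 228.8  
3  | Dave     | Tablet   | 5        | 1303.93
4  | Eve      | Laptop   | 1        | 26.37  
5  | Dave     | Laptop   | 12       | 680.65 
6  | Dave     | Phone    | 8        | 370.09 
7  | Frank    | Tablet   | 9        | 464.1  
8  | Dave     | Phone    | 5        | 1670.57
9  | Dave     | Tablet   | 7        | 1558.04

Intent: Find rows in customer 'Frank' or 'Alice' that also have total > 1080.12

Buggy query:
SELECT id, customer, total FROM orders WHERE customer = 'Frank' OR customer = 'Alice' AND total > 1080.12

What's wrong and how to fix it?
Bug: Without parentheses, AND is evaluated before OR, so the total filter only applies to the 'Alice' branch

Fix: Group the OR with parentheses (or use IN), then AND the threshold

Corrected query:
SELECT id, customer, total FROM orders WHERE (customer = 'Frank' OR customer = 'Alice') AND total > 1080.12

Result:
id | customer | total  
---+----------+--------
1  | Frank    | 1380.36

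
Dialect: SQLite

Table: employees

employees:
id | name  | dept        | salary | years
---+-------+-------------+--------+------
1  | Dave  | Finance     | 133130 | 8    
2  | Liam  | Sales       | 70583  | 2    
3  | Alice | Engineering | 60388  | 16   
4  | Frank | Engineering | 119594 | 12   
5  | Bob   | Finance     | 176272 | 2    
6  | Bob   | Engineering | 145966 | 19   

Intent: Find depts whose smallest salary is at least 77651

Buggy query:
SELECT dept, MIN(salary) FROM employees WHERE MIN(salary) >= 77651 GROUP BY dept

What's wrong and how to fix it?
Bug: Aggregates like MIN are computed per group after WHERE runs

Fix: Use HAVING for the per-group MIN condition

Corrected query:
SELECT dept, MIN(salary) FROM employees GROUP BY dept HAVING MIN(salary) >= 77651

Result:
dept    | MIN(salary)
--------+------------
Finance | 133130     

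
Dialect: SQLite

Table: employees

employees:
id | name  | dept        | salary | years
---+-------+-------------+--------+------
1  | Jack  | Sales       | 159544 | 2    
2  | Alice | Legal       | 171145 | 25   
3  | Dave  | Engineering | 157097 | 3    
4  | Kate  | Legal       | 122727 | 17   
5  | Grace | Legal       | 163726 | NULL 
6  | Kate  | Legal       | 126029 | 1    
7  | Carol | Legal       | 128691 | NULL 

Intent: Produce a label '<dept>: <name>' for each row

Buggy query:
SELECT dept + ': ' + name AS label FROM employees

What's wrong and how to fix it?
Bug: '+' is numeric addition; on text columns SQLite converts them to 0 instead of concatenating

Fix: Replace + with || to concatenate text

Corrected query:
SELECT dept || ': ' || name AS label FROM employees

Result:
label            
-----------------
Sales: Jack      
Legal: Alice     
Engineering: Dave
Legal: Kate      
Legal: Grace     
Legal: Kate      
Legal: Carol     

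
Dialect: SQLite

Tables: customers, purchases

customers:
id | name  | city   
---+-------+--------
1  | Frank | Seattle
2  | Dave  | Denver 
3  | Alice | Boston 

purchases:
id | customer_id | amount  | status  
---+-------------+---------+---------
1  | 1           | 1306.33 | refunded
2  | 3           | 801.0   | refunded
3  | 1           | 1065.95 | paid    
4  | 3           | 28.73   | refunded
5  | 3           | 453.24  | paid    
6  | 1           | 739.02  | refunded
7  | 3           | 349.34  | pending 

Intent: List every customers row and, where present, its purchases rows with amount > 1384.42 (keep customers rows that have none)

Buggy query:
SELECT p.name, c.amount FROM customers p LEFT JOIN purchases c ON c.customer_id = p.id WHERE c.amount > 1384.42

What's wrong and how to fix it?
Bug: Filtering c.amount in WHERE discards the NULL rows produced by LEFT JOIN, turning it into an inner join

Fix: Put 'c.amount > 1384.42' in the JOIN's ON clause instead of WHERE

Corrected query:
SELECT p.name, c.amount FROM customers p LEFT JOIN purchases c ON c.customer_id = p.id AND c.amount > 1384.42

Result:
name  | amount
------+-------
Frank | NULL  
Dave  | NULL  
Alice | NULL  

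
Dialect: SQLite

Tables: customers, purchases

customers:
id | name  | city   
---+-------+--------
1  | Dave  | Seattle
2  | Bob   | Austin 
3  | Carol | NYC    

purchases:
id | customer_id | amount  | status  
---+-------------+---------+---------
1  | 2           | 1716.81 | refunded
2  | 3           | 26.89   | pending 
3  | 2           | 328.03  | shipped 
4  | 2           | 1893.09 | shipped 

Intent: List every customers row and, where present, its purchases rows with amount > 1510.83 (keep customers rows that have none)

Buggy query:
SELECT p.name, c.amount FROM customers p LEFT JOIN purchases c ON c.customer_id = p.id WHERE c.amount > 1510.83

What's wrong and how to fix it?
Bug: A WHERE condition on the right-hand table after LEFT JOIN drops unmatched parents

Fix: Put 'c.amount > 1510.83' in the JOIN's ON clause instead of WHERE

Corrected query:
SELECT p.name, c.amount FROM customers p LEFT JOIN purchases c ON c.customer_id = p.id AND c.amount > 1510.83

Result:
name  | amount 
------+--------
Dave  | NULL   
Bob   | 1716.81
Bob   | 1893.09
Carol | NULL   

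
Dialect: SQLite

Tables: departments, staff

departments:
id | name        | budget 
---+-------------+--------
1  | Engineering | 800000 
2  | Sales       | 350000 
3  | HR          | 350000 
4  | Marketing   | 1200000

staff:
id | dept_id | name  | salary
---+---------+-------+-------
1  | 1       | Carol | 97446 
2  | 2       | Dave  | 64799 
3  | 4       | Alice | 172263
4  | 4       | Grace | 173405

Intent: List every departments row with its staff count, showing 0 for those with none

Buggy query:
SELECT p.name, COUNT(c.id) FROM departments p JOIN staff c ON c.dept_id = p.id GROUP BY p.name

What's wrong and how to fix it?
Bug: An inner join excludes parents with zero children

Fix: Use LEFT JOIN so parents without children still appear (COUNT(c.id) gives 0)

Corrected query:
SELECT p.name, COUNT(c.id) FROM departments p LEFT JOIN staff c ON c.dept_id = p.id GROUP BY p.name

Result:
name        | COUNT(c.id)
------------+------------
Engineering | 1          
HR          | 0          
Marketing   | 2          
Sales       | 1          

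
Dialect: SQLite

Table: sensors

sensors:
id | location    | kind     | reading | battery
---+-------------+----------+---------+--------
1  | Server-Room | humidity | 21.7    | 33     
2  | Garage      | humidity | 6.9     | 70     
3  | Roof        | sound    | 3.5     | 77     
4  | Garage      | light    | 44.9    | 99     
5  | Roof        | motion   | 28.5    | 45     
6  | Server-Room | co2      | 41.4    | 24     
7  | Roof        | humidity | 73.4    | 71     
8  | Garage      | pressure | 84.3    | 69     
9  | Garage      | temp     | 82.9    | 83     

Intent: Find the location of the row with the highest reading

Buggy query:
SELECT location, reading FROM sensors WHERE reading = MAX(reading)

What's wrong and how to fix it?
Bug: WHERE is evaluated per row; an aggregate over the whole table isn't defined there

Fix: Use a subquery: WHERE reading = (SELECT MAX(reading) FROM sensors)

Corrected query:
SELECT location, reading FROM sensors WHERE reading = (SELECT MAX(reading) FROM sensors)

Result:
location | reading
---------+--------
Garage   | 84.3   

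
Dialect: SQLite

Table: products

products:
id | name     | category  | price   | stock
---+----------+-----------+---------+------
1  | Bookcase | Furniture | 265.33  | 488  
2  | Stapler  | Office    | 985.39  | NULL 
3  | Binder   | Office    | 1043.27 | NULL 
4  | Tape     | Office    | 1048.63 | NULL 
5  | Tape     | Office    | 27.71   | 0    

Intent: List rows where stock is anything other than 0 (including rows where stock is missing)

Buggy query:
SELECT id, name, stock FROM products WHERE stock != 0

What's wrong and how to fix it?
Bug: Inequality against NULL is unknown, not true; rows with NULL are dropped

Fix: Add an explicit OR stock IS NULL to include the missing-value rows

Corrected query:
SELECT id, name, stock FROM products WHERE stock != 0 OR stock IS NULL

Result:
id | name     | stock
---+----------+------
1  | Bookcase | 488  
2  | Stapler  | NULL 
3  | Binder   | NULL 
4  | Tape     | NULL 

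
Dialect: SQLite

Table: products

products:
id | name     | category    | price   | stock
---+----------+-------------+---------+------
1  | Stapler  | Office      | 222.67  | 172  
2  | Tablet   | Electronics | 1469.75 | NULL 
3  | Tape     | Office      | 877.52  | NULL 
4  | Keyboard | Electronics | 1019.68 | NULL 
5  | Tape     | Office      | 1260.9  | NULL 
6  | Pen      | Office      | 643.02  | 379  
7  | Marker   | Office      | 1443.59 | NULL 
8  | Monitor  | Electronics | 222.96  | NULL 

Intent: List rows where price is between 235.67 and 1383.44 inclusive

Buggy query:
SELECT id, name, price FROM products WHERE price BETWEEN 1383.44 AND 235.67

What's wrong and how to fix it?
Bug: The bounds are reversed; BETWEEN a AND b requires a <= b to match anything

Fix: Swap the bounds so the smaller value comes first

Corrected query:
SELECT id, name, price FROM products WHERE price BETWEEN 235.67 AND 1383.44

Result:
id | name     | price  
---+----------+--------
3  | Tape     | 877.52 
4  | Keyboard | 1019.68
5  | Tape     | 1260.9 
6  | Pen      | 643.02 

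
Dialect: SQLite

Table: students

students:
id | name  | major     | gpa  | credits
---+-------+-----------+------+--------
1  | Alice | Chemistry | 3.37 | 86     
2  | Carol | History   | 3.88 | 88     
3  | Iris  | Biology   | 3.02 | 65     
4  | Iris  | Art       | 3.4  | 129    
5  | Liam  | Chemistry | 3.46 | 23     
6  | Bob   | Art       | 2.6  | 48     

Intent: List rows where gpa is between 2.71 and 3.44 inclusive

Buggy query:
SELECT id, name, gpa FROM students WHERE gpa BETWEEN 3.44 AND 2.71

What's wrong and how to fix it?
Bug: The bounds are reversed; BETWEEN a AND b requires a <= b to match anything

Fix: Write BETWEEN 2.71 AND 3.44

Corrected query:
SELECT id, name, gpa FROM students WHERE gpa BETWEEN 2.71 AND 3.44

Result:
id | name  | gpa 
---+-------+-----
1  | Alice | 3.37
3  | Iris  | 3.02
4  | Iris  | 3.4 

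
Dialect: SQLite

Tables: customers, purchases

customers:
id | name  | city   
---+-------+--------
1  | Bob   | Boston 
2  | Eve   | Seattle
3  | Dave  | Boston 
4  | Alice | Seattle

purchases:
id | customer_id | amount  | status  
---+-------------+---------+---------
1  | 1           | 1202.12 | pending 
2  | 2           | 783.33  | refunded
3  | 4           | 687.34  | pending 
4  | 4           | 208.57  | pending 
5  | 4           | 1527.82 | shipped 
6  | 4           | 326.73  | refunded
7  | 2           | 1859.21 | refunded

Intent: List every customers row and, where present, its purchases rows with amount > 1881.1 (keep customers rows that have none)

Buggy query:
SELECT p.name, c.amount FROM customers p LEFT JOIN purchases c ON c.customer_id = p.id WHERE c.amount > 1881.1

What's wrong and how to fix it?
Bug: A WHERE condition on the right-hand table after LEFT JOIN drops unmatched parents

Fix: Put 'c.amount > 1881.1' in the JOIN's ON clause instead of WHERE

Corrected query:
SELECT p.name, c.amount FROM customers p LEFT JOIN purchases c ON c.customer_id = p.id AND c.amount > 1881.1

Result:
name  | amount
------+-------
Bob   | NULL  
Eve   | NULL  
Dave  | NULL  
Alice | NULL  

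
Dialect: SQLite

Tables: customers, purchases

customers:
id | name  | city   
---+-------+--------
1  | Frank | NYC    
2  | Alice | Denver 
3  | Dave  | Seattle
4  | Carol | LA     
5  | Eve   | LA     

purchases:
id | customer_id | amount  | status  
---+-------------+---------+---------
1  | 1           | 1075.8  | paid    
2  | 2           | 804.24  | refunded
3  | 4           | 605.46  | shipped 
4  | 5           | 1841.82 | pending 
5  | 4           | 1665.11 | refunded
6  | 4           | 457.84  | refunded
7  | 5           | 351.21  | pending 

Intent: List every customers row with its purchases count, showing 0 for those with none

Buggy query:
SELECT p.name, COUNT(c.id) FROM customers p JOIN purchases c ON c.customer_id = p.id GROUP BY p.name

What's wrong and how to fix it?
Bug: INNER JOIN drops customers rows that have no matching purchases rows

Fix: Use LEFT JOIN so parents without children still appear (COUNT(c.id) gives 0)

Corrected query:
SELECT p.name, COUNT(c.id) FROM customers p LEFT JOIN purchases c ON c.customer_id = p.id GROUP BY p.name

Result:
name  | COUNT(c.id)
------+------------
Alice | 1          
Carol | 3          
Dave  | 0          
Eve   | 2          
Frank | 1          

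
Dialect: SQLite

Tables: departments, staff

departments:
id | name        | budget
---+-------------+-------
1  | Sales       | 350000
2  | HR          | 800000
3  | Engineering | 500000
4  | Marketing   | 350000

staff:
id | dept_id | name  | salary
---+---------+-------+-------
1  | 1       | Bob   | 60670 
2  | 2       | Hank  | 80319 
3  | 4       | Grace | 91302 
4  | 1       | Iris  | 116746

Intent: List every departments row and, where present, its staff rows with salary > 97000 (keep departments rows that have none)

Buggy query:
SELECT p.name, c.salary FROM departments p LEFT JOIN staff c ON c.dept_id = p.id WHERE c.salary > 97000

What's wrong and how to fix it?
Bug: A WHERE condition on the right-hand table after LEFT JOIN drops unmatched parents

Fix: Move the right-table condition into the ON clause so unmatched parents are kept

Corrected query:
SELECT p.name, c.salary FROM departments p LEFT JOIN staff c ON c.dept_id = p.id AND c.salary > 97000

Result:
name        | salary
------------+-------
Sales       | 116746
HR          | NULL  
Engineering | NULL  
Marketing   | NULL  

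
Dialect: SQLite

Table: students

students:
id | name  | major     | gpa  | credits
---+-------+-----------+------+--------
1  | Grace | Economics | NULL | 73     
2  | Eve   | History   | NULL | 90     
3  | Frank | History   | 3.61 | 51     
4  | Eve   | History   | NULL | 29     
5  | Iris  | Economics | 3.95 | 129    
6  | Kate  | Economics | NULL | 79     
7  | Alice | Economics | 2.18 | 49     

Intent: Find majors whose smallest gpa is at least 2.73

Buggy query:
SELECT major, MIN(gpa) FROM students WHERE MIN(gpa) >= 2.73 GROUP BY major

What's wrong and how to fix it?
Bug: MIN() in WHERE is a misuse of aggregate

Fix: Use HAVING for the per-group MIN condition

Corrected query:
SELECT major, MIN(gpa) FROM students GROUP BY major HAVING MIN(gpa) >= 2.73

Result:
major   | MIN(gpa)
--------+---------
History | 3.61    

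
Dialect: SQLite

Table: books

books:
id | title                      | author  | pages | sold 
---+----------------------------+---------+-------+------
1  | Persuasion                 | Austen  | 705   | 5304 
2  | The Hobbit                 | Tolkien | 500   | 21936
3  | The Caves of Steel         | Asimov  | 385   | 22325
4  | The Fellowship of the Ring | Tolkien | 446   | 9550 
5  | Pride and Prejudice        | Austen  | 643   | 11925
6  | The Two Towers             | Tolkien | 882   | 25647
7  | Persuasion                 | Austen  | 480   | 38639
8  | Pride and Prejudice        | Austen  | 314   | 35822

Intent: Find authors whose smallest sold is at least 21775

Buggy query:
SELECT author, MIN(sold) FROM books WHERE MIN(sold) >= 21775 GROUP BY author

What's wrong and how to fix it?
Bug: MIN() in WHERE is a misuse of aggregate

Fix: Replace WHERE with HAVING after the GROUP BY

Corrected query:
SELECT author, MIN(sold) FROM books GROUP BY author HAVING MIN(sold) >= 21775

Result:
author | MIN(sold)
-------+----------
Asimov | 22325    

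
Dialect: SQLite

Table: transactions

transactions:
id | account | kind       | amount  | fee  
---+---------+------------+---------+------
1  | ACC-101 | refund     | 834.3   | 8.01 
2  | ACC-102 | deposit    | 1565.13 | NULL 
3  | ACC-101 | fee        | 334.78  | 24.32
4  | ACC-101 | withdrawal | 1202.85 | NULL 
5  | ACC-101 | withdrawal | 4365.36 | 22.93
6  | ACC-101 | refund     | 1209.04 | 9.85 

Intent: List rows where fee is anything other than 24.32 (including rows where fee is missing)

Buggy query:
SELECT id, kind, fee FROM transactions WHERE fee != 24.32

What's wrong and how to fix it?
Bug: Inequality against NULL is unknown, not true; rows with NULL are dropped

Fix: Add an explicit OR fee IS NULL to include the missing-value rows

Corrected query:
SELECT id, kind, fee FROM transactions WHERE fee != 24.32 OR fee IS NULL

Result:
id | kind       | fee  
---+------------+------
1  | refund     | 8.01 
2  | deposit    | NULL 
4  | withdrawal | NULL 
5  | withdrawal | 22.93
6  | refund     | 9.85 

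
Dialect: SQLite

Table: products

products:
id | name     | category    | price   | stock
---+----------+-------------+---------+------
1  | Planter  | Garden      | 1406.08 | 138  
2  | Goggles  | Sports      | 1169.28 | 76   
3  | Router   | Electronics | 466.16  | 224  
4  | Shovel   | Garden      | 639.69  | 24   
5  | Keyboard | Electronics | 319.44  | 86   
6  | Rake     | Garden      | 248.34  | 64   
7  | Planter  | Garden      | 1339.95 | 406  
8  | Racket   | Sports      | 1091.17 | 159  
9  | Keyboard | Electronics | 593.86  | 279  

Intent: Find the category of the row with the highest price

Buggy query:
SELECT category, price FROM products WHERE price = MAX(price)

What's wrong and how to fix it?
Bug: WHERE is evaluated per row; an aggregate over the whole table isn't defined there

Fix: Use a subquery: WHERE price = (SELECT MAX(price) FROM products)

Corrected query:
SELECT category, price FROM products WHERE price = (SELECT MAX(price) FROM products)

Result:
category | price  
---------+--------
Garden   | 1406.08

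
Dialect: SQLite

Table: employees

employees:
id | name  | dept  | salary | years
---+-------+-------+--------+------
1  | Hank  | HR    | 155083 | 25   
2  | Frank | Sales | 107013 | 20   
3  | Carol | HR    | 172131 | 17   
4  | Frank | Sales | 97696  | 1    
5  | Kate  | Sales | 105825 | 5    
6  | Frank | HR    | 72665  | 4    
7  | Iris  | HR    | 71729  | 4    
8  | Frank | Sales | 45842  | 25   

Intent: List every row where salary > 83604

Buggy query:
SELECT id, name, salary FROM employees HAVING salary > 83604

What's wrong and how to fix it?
Bug: This is a non-aggregate query (no GROUP BY, no aggregates), so in SQLite the HAVING clause is invalid here; a row-level condition belongs in WHERE

Fix: Replace HAVING with WHERE since the condition applies to individual rows

Corrected query:
SELECT id, name, salary FROM employees WHERE salary > 83604

Result:
id | name  | salary
---+-------+-------
1  | Hank  | 155083
2  | Frank | 107013
3  | Carol | 172131
4  | Frank | 97696 
5  | Kate  | 105825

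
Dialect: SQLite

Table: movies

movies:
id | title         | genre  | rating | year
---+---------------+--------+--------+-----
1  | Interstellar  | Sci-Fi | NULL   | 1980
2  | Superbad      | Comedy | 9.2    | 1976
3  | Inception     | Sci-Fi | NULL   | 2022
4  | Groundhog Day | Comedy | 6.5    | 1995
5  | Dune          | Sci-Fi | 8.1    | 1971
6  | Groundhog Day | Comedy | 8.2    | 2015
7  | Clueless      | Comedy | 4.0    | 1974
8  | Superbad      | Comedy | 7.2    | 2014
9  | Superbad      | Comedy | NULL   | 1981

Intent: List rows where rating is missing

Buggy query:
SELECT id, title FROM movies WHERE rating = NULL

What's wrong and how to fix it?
Bug: '= NULL' is always unknown in SQL three-valued logic, so no rows match

Fix: Use IS NULL to test for NULL

Corrected query:
SELECT id, title FROM movies WHERE rating IS NULL

Result:
id | title       
---+-------------
1  | Interstellar
3  | Inception   
9  | Superbad    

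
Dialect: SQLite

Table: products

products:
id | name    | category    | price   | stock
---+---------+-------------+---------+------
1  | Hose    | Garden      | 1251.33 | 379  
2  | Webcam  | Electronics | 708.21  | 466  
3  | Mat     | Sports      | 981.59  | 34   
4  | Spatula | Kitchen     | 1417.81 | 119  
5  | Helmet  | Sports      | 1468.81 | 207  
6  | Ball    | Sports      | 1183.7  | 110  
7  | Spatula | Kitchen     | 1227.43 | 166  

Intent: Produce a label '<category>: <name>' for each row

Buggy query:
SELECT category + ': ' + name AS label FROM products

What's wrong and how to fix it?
Bug: '+' is numeric addition; on text columns SQLite converts them to 0 instead of concatenating

Fix: Replace + with || to concatenate text

Corrected query:
SELECT category || ': ' || name AS label FROM products

Result:
label              
-------------------
Garden: Hose       
Electronics: Webcam
Sports: Mat        
Kitchen: Spatula   
Sports: Helmet     
Sports: Ball       
Kitchen: Spatula   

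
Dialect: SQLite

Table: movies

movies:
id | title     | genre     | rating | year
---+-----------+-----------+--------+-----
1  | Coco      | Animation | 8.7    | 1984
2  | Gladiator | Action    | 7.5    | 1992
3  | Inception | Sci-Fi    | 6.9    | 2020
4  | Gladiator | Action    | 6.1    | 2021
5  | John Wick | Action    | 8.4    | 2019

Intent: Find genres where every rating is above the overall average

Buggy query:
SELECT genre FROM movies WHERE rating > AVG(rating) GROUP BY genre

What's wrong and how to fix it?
Bug: WHERE evaluates per row before aggregation, so AVG() is unavailable

Fix: Use a subquery for AVG and a HAVING MIN(...) filter so the condition holds for every row in the group

Corrected query:
SELECT genre FROM movies GROUP BY genre HAVING MIN(rating) > (SELECT AVG(rating) FROM movies)

Result:
genre    
---------
Animation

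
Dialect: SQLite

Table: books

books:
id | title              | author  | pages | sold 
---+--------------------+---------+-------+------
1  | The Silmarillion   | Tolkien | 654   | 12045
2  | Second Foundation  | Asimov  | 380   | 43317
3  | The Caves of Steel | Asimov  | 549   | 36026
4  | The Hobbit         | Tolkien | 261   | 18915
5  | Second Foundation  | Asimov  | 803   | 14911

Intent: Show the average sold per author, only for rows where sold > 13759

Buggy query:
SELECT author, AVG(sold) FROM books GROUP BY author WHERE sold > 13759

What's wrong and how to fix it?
Bug: Row-level WHERE must come before GROUP BY in the clause order

Fix: Place WHERE between FROM and GROUP BY

Corrected query:
SELECT author, AVG(sold) FROM books WHERE sold > 13759 GROUP BY author

Result:
author  | AVG(sold)
--------+----------
Asimov  | 31418    
Tolkien | 18915    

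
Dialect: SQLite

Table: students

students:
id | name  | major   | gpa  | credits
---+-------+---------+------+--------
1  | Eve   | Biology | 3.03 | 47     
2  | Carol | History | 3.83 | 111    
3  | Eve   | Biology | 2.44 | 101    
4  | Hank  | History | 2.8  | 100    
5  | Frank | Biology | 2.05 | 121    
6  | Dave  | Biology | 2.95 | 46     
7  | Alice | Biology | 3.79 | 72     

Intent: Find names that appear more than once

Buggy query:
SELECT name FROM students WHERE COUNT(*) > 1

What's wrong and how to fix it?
Bug: WHERE can't reference COUNT(*); aggregates are computed after WHERE

Fix: Group first, then use HAVING for the count condition

Corrected query:
SELECT name FROM students GROUP BY name HAVING COUNT(*) > 1

Result:
name
----
Eve 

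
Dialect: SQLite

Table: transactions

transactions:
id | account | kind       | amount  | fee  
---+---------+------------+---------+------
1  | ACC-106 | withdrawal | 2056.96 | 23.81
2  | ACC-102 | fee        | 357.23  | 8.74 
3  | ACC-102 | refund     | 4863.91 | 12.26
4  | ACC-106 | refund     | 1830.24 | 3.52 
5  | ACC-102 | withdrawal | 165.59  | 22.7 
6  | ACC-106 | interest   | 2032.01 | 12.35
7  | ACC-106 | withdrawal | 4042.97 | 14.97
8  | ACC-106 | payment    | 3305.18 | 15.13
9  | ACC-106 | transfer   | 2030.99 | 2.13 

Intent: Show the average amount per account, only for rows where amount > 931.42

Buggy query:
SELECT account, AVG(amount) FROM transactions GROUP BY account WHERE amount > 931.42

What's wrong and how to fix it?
Bug: Row-level WHERE must come before GROUP BY in the clause order

Fix: Move the WHERE clause before GROUP BY

Corrected query:
SELECT account, AVG(amount) FROM transactions WHERE amount > 931.42 GROUP BY account

Result:
account | AVG(amount)
--------+------------
ACC-102 | 4863.91    
ACC-106 | 2549.725   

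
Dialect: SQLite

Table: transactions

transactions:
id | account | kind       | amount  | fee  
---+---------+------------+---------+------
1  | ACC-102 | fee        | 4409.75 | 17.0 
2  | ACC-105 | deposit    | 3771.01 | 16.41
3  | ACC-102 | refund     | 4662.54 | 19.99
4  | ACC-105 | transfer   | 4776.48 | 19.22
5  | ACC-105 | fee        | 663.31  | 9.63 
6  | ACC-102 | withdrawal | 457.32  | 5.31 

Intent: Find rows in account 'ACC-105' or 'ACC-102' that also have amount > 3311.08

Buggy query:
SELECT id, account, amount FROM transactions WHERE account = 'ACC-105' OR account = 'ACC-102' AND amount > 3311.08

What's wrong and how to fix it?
Bug: AND binds tighter than OR, so this parses as account = 'ACC-105' OR (account = 'ACC-102' AND amount > 3311.08)

Fix: Group the OR with parentheses (or use IN), then AND the threshold

Corrected query:
SELECT id, account, amount FROM transactions WHERE (account = 'ACC-105' OR account = 'ACC-102') AND amount > 3311.08

Result:
id | account | amount 
---+---------+--------
1  | ACC-102 | 4409.75
2  | ACC-105 | 3771.01
3  | ACC-102 | 4662.54
4  | ACC-105 | 4776.48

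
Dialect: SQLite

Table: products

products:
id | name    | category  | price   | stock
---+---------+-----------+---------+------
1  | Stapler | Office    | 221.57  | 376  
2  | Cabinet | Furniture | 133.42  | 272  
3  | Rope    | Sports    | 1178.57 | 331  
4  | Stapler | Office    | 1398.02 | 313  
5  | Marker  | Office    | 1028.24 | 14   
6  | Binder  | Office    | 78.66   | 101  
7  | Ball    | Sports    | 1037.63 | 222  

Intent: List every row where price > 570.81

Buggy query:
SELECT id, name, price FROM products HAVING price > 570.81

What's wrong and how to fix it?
Bug: This is a non-aggregate query (no GROUP BY, no aggregates), so in SQLite the HAVING clause is invalid here; a row-level condition belongs in WHERE

Fix: Use WHERE for row-level filtering

Corrected query:
SELECT id, name, price FROM products WHERE price > 570.81

Result:
id | name    | price  
---+---------+--------
3  | Rope    | 1178.57
4  | Stapler | 1398.02
5  | Marker  | 1028.24
7  | Ball    | 1037.63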